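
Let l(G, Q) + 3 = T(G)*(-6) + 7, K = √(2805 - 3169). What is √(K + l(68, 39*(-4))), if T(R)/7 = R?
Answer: √(-2852 + 2*I*√91) ≈ 0.1786 + 53.404*I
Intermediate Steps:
T(R) = 7*R
K = 2*I*√91 (K = √(-364) = 2*I*√91 ≈ 19.079*I)
l(G, Q) = 4 - 42*G (l(G, Q) = -3 + ((7*G)*(-6) + 7) = -3 + (-42*G + 7) = -3 + (7 - 42*G) = 4 - 42*G)
√(K + l(68, 39*(-4))) = √(2*I*√91 + (4 - 42*68)) = √(2*I*√91 + (4 - 2856)) = √(2*I*√91 - 2852) = √(-2852 + 2*I*√91)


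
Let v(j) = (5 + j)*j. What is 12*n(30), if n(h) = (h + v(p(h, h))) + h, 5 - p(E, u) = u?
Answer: 6720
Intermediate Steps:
p(E, u) = 5 - u
v(j) = j*(5 + j)
n(h) = 2*h + (5 - h)*(10 - h) (n(h) = (h + (5 - h)*(5 + (5 - h))) + h = (h + (5 - h)*(10 - h)) + h = 2*h + (5 - h)*(10 - h))
12*n(30) = 12*(50 + 30² - 13*30) = 12*(50 + 900 - 390) = 12*560 = 6720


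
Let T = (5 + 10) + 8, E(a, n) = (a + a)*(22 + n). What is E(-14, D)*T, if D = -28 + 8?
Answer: -1288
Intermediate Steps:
D = -20
E(a, n) = 2*a*(22 + n) (E(a, n) = (2*a)*(22 + n) = 2*a*(22 + n))
T = 23 (T = 15 + 8 = 23)
E(-14, D)*T = (2*(-14)*(22 - 20))*23 = (2*(-14)*2)*23 = -56*23 = -1288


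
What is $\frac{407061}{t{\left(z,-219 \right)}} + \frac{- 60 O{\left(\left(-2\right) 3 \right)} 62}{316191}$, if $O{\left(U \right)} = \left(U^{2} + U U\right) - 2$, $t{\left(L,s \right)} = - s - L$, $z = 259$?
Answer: $- \frac{42906480217}{4215880} \approx -10177.0$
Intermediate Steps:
$t{\left(L,s \right)} = - L - s$
$O{\left(U \right)} = -2 + 2 U^{2}$ ($O{\left(U \right)} = \left(U^{2} + U^{2}\right) - 2 = 2 U^{2} - 2 = -2 + 2 U^{2}$)
$\frac{407061}{t{\left(z,-219 \right)}} + \frac{- 60 O{\left(\left(-2\right) 3 \right)} 62}{316191} = \frac{407061}{\left(-1\right) 259 - -219} + \frac{- 60 \left(-2 + 2 \left(\left(-2\right) 3\right)^{2}\right) 62}{316191} = \frac{407061}{-259 + 219} + - 60 \left(-2 + 2 \left(-6\right)^{2}\right) 62 \cdot \frac{1}{316191} = \frac{407061}{-40} + - 60 \left(-2 + 2 \cdot 36\right) 62 \cdot \frac{1}{316191} = 407061 \left(- \frac{1}{40}\right) + - 60 \left(-2 + 72\right) 62 \cdot \frac{1}{316191} = - \frac{407061}{40} + \left(-60\right) 70 \cdot 62 \cdot \frac{1}{316191} = - \frac{407061}{40} + \left(-4200\right) 62 \cdot \frac{1}{316191} = - \frac{407061}{40} - \frac{86800}{105397} = - \frac{42906480217}{4215880}$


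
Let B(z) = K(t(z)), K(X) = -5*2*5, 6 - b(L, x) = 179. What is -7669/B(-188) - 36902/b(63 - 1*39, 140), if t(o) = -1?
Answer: 3171837/8650 ≈ 366.69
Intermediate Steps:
b(L, x) = -173 (b(L, x) = 6 - 1*179 = 6 - 179 = -173)
K(X) = -50 (K(X) = -10*5 = -50)
B(z) = -50
-7669/B(-188) - 36902/b(63 - 1*39, 140) = -7669/(-50) - 36902/(-173) = -7669*(-1/50) - 36902*(-1/173) = 7669/50 + 36902/173 = 3171837/8650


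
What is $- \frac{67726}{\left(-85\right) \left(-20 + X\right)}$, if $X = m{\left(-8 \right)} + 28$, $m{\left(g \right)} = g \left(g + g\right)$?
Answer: $\frac{33863}{5780} \approx 5.8587$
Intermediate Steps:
$m{\left(g \right)} = 2 g^{2}$ ($m{\left(g \right)} = g 2 g = 2 g^{2}$)
$X = 156$ ($X = 2 \left(-8\right)^{2} + 28 = 2 \cdot 64 + 28 = 128 + 28 = 156$)
$- \frac{67726}{\left(-85\right) \left(-20 + X\right)} = - \frac{67726}{\left(-85\right) \left(-20 + 156\right)} = - \frac{67726}{\left(-85\right) 136} = - \frac{67726}{-11560} = \left(-67726\right) \left(- \frac{1}{11560}\right) = \frac{33863}{5780}$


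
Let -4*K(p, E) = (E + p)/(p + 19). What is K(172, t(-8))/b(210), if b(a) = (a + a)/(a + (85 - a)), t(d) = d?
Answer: -697/16044 ≈ -0.043443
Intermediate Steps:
K(p, E) = -(E + p)/(4*(19 + p)) (K(p, E) = -(E + p)/(4*(p + 19)) = -(E + p)/(4*(19 + p)))
b(a) = 2*a/85 (b(a) = (2*a)/85 = (2*a)*(1/85) = 2*a/85)
K(172, t(-8))/b(210) = ((-1*(-8) - 1*172)/(4*(19 + 172)))/(((2/85)*210)) = ((¼)*(8 - 172)/191)/(84/17) = ((¼)*(1/191)*(-164))*(17/84) = -41/191*17/84 = -697/16044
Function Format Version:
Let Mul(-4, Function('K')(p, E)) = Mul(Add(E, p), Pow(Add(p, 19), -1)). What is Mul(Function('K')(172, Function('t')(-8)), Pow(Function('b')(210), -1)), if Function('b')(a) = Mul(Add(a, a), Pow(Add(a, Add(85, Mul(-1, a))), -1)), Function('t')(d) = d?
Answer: Rational(-697, 16044) ≈ -0.043443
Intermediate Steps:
Function('K')(p, E) = Mul(Rational(-1, 4), Pow(Add(19, p), -1), Add(E, p)) (Function('K')(p, E) = Mul(Rational(-1, 4), Mul(Add(E, p), Pow(Add(p, 19), -1))) = Mul(Rational(-1, 4), Mul(Add(E, p), Pow(Add(19, p), -1))) = Mul(Rational(-1, 4), Mul(Pow(Add(19, p), -1), Add(E, p))) = Mul(Rational(-1, 4), Pow(Add(19, p), -1), Add(E, p)))
Function('b')(a) = Mul(Rational(2, 85), a) (Function('b')(a) = Mul(Mul(2, a), Pow(85, -1)) = Mul(Mul(2, a), Rational(1, 85)) = Mul(Rational(2, 85), a))
Mul(Function('K')(172, Function('t')(-8)), Pow(Function('b')(210), -1)) = Mul(Mul(Rational(1, 4), Pow(Add(19, 172), -1), Add(Mul(-1, -8), Mul(-1, 172))), Pow(Mul(Rational(2, 85), 210), -1)) = Mul(Mul(Rational(1, 4), Pow(191, -1), Add(8, -172)), Pow(Rational(84, 17), -1)) = Mul(Mul(Rational(1, 4), Rational(1, 191), -164), Rational(17, 84)) = Mul(Rational(-41, 191), Rational(17, 84)) = Rational(-697, 16044)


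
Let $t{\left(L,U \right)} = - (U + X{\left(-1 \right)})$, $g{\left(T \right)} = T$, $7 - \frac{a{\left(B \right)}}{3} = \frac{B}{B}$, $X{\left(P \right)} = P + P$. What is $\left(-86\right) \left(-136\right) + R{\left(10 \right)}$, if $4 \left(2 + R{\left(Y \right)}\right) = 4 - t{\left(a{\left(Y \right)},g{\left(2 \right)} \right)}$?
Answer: $11695$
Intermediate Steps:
$X{\left(P \right)} = 2 P$
$a{\left(B \right)} = 18$ ($a{\left(B \right)} = 21 - 3 \frac{B}{B} = 21 - 3 = 18$)
$t{\left(L,U \right)} = 2 - U$ ($t{\left(L,U \right)} = - (U + 2 \left(-1\right)) = - (U - 2) = - (-2 + U) = 2 - U$)
$R{\left(Y \right)} = -1$ ($R{\left(Y \right)} = -2 + \frac{4 - \left(2 - 2\right)}{4} = -2 + \frac{4 - 0}{4} = -2 + \frac{4 + 0}{4} = -2 + \frac{1}{4} \cdot 4 = -2 + 1 = -1$)
$\left(-86\right) \left(-136\right) + R{\left(10 \right)} = \left(-86\right) \left(-136\right) - 1 = 11696 - 1 = 11695$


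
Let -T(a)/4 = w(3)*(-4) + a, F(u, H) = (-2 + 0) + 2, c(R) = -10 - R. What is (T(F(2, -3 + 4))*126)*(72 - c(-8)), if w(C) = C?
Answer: 447552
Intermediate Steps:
F(u, H) = 0 (F(u, H) = -2 + 2 = 0)
T(a) = 48 - 4*a (T(a) = -4*(3*(-4) + a) = -4*(-12 + a) = 48 - 4*a)
(T(F(2, -3 + 4))*126)*(72 - c(-8)) = ((48 - 4*0)*126)*(72 - (-10 - 1*(-8))) = ((48 + 0)*126)*(72 - (-10 + 8)) = (48*126)*(72 - 1*(-2)) = 6048*(72 + 2) = 6048*74 = 447552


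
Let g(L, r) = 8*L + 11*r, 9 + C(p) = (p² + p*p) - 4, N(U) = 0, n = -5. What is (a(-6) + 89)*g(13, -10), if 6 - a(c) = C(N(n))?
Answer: -648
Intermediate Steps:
C(p) = -13 + 2*p² (C(p) = -9 + ((p² + p*p) - 4) = -9 + ((p² + p²) - 4) = -9 + (2*p² - 4) = -9 + (-4 + 2*p²) = -13 + 2*p²)
a(c) = 19 (a(c) = 6 - (-13 + 2*0²) = 6 - (-13 + 2*0) = 6 - (-13 + 0) = 6 - 1*(-13) = 6 + 13 = 19)
(a(-6) + 89)*g(13, -10) = (19 + 89)*(8*13 + 11*(-10)) = 108*(104 - 110) = 108*(-6) = -648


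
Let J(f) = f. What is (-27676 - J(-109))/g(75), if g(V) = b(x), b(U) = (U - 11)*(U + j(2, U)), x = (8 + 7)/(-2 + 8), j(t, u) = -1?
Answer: 36756/17 ≈ 2162.1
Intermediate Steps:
x = 5/2 (x = 15/6 = 15*(⅙) = 5/2 ≈ 2.5000)
b(U) = (-1 + U)*(-11 + U) (b(U) = (U - 11)*(U - 1) = (-11 + U)*(-1 + U) = (-1 + U)*(-11 + U))
g(V) = -51/4 (g(V) = 11 + (5/2)² - 12*5/2 = 11 + 25/4 - 30 = -51/4)
(-27676 - J(-109))/g(75) = (-27676 - 1*(-109))/(-51/4) = (-27676 + 109)*(-4/51) = -27567*(-4/51) = 36756/17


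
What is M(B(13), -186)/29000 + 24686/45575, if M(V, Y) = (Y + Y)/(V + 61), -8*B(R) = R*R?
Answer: 1141172774/2108071625 ≈ 0.54134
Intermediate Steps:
B(R) = -R²/8 (B(R) = -R*R/8 = -R²/8)
M(V, Y) = 2*Y/(61 + V) (M(V, Y) = (2*Y)/(61 + V) = 2*Y/(61 + V))
M(B(13), -186)/29000 + 24686/45575 = (2*(-186)/(61 - ⅛*13²))/29000 + 24686/45575 = (2*(-186)/(61 - ⅛*169))*(1/29000) + 24686*(1/45575) = (2*(-186)/(61 - 169/8))*(1/29000) + 24686/45575 = (2*(-186)/(319/8))*(1/29000) + 24686/45575 = (2*(-186)*(8/319))*(1/29000) + 24686/45575 = -2976/319*1/29000 + 24686/45575 = -372/1156375 + 24686/45575 = 1141172774/2108071625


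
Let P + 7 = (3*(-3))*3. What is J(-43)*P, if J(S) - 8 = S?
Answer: 1190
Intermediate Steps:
J(S) = 8 + S
P = -34 (P = -7 + (3*(-3))*3 = -7 - 9*3 = -7 - 27 = -34)
J(-43)*P = (8 - 43)*(-34) = -35*(-34) = 1190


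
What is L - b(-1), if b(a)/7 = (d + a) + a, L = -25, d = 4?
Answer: -39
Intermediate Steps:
b(a) = 28 + 14*a (b(a) = 7*((4 + a) + a) = 7*(4 + 2*a) = 28 + 14*a)
L - b(-1) = -25 - (28 + 14*(-1)) = -25 - (28 - 14) = -25 - 1*14 = -25 - 14 = -39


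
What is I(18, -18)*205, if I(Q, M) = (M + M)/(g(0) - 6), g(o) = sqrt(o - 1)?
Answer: 44280/37 + 7380*I/37 ≈ 1196.8 + 199.46*I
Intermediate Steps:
g(o) = sqrt(-1 + o)
I(Q, M) = 2*M*(-6 - I)/37 (I(Q, M) = (M + M)/(sqrt(-1 + 0) - 6) = (2*M)/(sqrt(-1) - 6) = (2*M)/(I - 6) = (2*M)/(-6 + I) = (2*M)*((-6 - I)/37) = 2*M*(-6 - I)/37)
I(18, -18)*205 = -2/37*(-18)*(6 + I)*205 = (216/37 + 36*I/37)*205 = 44280/37 + 7380*I/37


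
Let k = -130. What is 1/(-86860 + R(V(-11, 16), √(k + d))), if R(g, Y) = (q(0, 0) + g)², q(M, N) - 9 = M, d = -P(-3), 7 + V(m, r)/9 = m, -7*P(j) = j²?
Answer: -1/63451 ≈ -1.5760e-5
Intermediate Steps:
P(j) = -j²/7
V(m, r) = -63 + 9*m
d = 9/7 (d = -(-1)*(-3)²/7 = -(-1)*9/7 = -1*(-9/7) = 9/7 ≈ 1.2857)
q(M, N) = 9 + M
R(g, Y) = (9 + g)² (R(g, Y) = ((9 + 0) + g)² = (9 + g)²)
1/(-86860 + R(V(-11, 16), √(k + d))) = 1/(-86860 + (9 + (-63 + 9*(-11)))²) = 1/(-86860 + (9 + (-63 - 99))²) = 1/(-86860 + (9 - 162)²) = 1/(-86860 + (-153)²) = 1/(-86860 + 23409) = 1/(-63451) = -1/63451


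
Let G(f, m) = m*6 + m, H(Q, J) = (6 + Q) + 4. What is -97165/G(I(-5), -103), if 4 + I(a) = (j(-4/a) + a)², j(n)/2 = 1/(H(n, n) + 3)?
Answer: 97165/721 ≈ 134.76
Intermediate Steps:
H(Q, J) = 10 + Q
j(n) = 2/(13 + n) (j(n) = 2/((10 + n) + 3) = 2/(13 + n))
I(a) = -4 + (a + 2/(13 - 4/a))² (I(a) = -4 + (2/(13 - 4/a) + a)² = -4 + (a + 2/(13 - 4/a))²)
G(f, m) = 7*m (G(f, m) = 6*m + m = 7*m)
-97165/G(I(-5), -103) = -97165/(7*(-103)) = -97165/(-721) = -97165*(-1/721) = 97165/721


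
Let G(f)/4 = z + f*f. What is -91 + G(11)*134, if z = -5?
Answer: 62085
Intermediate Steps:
G(f) = -20 + 4*f² (G(f) = 4*(-5 + f*f) = 4*(-5 + f²) = -20 + 4*f²)
-91 + G(11)*134 = -91 + (-20 + 4*11²)*134 = -91 + (-20 + 4*121)*134 = -91 + (-20 + 484)*134 = -91 + 464*134 = -91 + 62176 = 62085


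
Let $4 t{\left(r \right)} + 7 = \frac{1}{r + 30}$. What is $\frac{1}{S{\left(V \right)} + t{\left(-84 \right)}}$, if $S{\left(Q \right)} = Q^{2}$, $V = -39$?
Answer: $\frac{216}{328157} \approx 0.00065822$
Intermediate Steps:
$t{\left(r \right)} = - \frac{7}{4} + \frac{1}{4 \left(30 + r\right)}$ ($t{\left(r \right)} = - \frac{7}{4} + \frac{1}{4 \left(r + 30\right)} = - \frac{7}{4} + \frac{1}{4 \left(30 + r\right)}$)
$\frac{1}{S{\left(V \right)} + t{\left(-84 \right)}} = \frac{1}{\left(-39\right)^{2} + \frac{-209 - -588}{4 \left(30 - 84\right)}} = \frac{1}{1521 + \frac{-209 + 588}{4 \left(-54\right)}} = \frac{1}{1521 + \frac{1}{4} \left(- \frac{1}{54}\right) 379} = \frac{1}{1521 - \frac{379}{216}} = \frac{1}{\frac{328157}{216}} = \frac{216}{328157}$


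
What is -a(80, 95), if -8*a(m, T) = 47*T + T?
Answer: 570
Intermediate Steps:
a(m, T) = -6*T (a(m, T) = -(47*T + T)/8 = -6*T)
-a(80, 95) = -(-6)*95 = -1*(-570) = 570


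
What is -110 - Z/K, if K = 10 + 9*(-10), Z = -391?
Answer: -9191/80 ≈ -114.89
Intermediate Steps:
K = -80 (K = 10 - 90 = -80)
-110 - Z/K = -110 - (-391)/(-80) = -110 - (-391)*(-1)/80 = -110 - 1*391/80 = -110 - 391/80 = -9191/80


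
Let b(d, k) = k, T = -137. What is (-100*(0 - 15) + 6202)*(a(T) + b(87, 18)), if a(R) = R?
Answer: -916538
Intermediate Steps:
(-100*(0 - 15) + 6202)*(a(T) + b(87, 18)) = (-100*(0 - 15) + 6202)*(-137 + 18) = (-100*(-15) + 6202)*(-119) = (1500 + 6202)*(-119) = 7702*(-119) = -916538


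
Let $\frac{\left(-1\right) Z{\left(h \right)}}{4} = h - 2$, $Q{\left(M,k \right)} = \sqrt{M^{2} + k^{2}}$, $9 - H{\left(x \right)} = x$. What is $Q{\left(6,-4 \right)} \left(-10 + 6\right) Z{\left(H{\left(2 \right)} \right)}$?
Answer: $160 \sqrt{13} \approx 576.89$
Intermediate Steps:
$H{\left(x \right)} = 9 - x$
$Z{\left(h \right)} = 8 - 4 h$ ($Z{\left(h \right)} = - 4 \left(h - 2\right) = - 4 \left(-2 + h\right) = 8 - 4 h$)
$Q{\left(6,-4 \right)} \left(-10 + 6\right) Z{\left(H{\left(2 \right)} \right)} = \sqrt{6^{2} + \left(-4\right)^{2}} \left(-10 + 6\right) \left(8 - 4 \left(9 - 2\right)\right) = \sqrt{36 + 16} \left(- 4 \left(8 - 4 \left(9 - 2\right)\right)\right) = \sqrt{52} \left(- 4 \left(8 - 28\right)\right) = 2 \sqrt{13} \left(- 4 \left(8 - 28\right)\right) = 2 \sqrt{13} \left(\left(-4\right) \left(-20\right)\right) = 2 \sqrt{13} \cdot 80 = 160 \sqrt{13}$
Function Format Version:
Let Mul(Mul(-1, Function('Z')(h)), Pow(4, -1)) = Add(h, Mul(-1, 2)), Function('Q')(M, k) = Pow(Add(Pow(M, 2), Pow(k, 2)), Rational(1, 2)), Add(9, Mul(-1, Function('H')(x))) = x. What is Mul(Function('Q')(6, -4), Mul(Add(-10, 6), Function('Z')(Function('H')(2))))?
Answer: Mul(160, Pow(13, Rational(1, 2))) ≈ 576.89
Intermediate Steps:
Function('H')(x) = Add(9, Mul(-1, x))
Function('Z')(h) = Add(8, Mul(-4, h)) (Function('Z')(h) = Mul(-4, Add(h, Mul(-1, 2))) = Mul(-4, Add(h, -2)) = Mul(-4, Add(-2, h)) = Add(8, Mul(-4, h)))
Mul(Function('Q')(6, -4), Mul(Add(-10, 6), Function('Z')(Function('H')(2)))) = Mul(Pow(Add(Pow(6, 2), Pow(-4, 2)), Rational(1, 2)), Mul(Add(-10, 6), Add(8, Mul(-4, Add(9, Mul(-1, 2)))))) = Mul(Pow(Add(36, 16), Rational(1, 2)), Mul(-4, Add(8, Mul(-4, Add(9, -2))))) = Mul(Pow(52, Rational(1, 2)), Mul(-4, Add(8, Mul(-4, 7)))) = Mul(Mul(2, Pow(13, Rational(1, 2))), Mul(-4, Add(8, -28))) = Mul(Mul(2, Pow(13, Rational(1, 2))), Mul(-4, -20)) = Mul(Mul(2, Pow(13, Rational(1, 2))), 80) = Mul(160, Pow(13, Rational(1, 2)))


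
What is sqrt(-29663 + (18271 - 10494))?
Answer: I*sqrt(21886) ≈ 147.94*I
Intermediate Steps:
sqrt(-29663 + (18271 - 10494)) = sqrt(-29663 + 7777) = sqrt(-21886) = I*sqrt(21886)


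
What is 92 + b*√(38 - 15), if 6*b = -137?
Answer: 92 - 137*√23/6 ≈ -17.505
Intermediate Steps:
b = -137/6 (b = (⅙)*(-137) = -137/6 ≈ -22.833)
92 + b*√(38 - 15) = 92 - 137*√(38 - 15)/6 = 92 - 137*√23/6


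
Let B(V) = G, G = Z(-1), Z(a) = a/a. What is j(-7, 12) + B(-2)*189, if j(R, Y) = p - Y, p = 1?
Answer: 178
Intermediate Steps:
j(R, Y) = 1 - Y
Z(a) = 1
G = 1
B(V) = 1
j(-7, 12) + B(-2)*189 = (1 - 1*12) + 1*189 = (1 - 12) + 189 = -11 + 189 = 178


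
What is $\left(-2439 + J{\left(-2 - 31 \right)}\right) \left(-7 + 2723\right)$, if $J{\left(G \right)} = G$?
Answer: $-6713952$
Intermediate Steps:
$\left(-2439 + J{\left(-2 - 31 \right)}\right) \left(-7 + 2723\right) = \left(-2439 - 33\right) \left(-7 + 2723\right) = \left(-2439 - 33\right) 2716 = \left(-2472\right) 2716 = -6713952$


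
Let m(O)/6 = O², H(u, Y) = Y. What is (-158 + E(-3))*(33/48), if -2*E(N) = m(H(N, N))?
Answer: -2035/16 ≈ -127.19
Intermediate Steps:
m(O) = 6*O²
E(N) = -3*N²
(-158 + E(-3))*(33/48) = (-158 - 3*(-3)²)*(33/48) = (-158 - 3*9)*(33*(1/48)) = (-158 - 27)*(11/16) = -185*11/16 = -2035/16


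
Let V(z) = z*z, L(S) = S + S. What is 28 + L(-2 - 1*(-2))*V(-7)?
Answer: 28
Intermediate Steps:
L(S) = 2*S
V(z) = z²
28 + L(-2 - 1*(-2))*V(-7) = 28 + (2*(-2 - 1*(-2)))*(-7)² = 28 + (2*(-2 + 2))*49 = 28 + (2*0)*49 = 28 + 0*49 = 28 + 0 = 28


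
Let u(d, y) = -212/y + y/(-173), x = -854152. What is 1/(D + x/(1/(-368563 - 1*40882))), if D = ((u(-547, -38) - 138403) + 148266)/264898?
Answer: 870719726/304515299632548453381 ≈ 2.8594e-12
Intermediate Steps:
u(d, y) = -212/y - y/173 (u(d, y) = -212/y + y*(-1/173) = -212/y - y/173)
D = 32438741/870719726 (D = (((-212/(-38) - 1/173*(-38)) - 138403) + 148266)/264898 = (((-212*(-1/38) + 38/173) - 138403) + 148266)*(1/264898) = (((106/19 + 38/173) - 138403) + 148266)*(1/264898) = ((19060/3287 - 138403) + 148266)*(1/264898) = (-454911601/3287 + 148266)*(1/264898) = (32438741/3287)*(1/264898) = 32438741/870719726 ≈ 0.037255)
1/(D + x/(1/(-368563 - 1*40882))) = 1/(32438741/870719726 - 854152/(1/(-368563 - 1*40882))) = 1/(32438741/870719726 - 854152/(1/(-368563 - 40882))) = 1/(32438741/870719726 - 854152/(1/(-409445))) = 1/(32438741/870719726 - 854152/(-1/409445)) = 1/(32438741/870719726 - 854152*(-409445)) = 1/(32438741/870719726 + 349728265640) = 1/(304515299632548453381/870719726) = 870719726/304515299632548453381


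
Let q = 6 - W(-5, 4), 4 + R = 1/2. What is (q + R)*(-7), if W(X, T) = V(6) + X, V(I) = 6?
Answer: -21/2 ≈ -10.500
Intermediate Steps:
W(X, T) = 6 + X
R = -7/2 (R = -4 + 1/2 = -4 + ½ = -7/2 ≈ -3.5000)
q = 5 (q = 6 - (6 - 5) = 6 - 1*1 = 6 - 1 = 5)
(q + R)*(-7) = (5 - 7/2)*(-7) = (3/2)*(-7) = -21/2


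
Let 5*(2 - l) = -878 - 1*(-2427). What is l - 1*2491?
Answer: -13994/5 ≈ -2798.8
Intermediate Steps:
l = -1539/5 (l = 2 - (-878 - 1*(-2427))/5 = 2 - (-878 + 2427)/5 = 2 - 1/5*1549 = 2 - 1549/5 = -1539/5 ≈ -307.80)
l - 1*2491 = -1539/5 - 1*2491 = -1539/5 - 2491 = -13994/5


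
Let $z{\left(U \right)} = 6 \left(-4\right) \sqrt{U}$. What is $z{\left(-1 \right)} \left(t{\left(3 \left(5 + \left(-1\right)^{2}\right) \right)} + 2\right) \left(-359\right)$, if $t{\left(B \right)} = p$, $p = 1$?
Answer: $25848 i \approx 25848.0 i$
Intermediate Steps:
$t{\left(B \right)} = 1$
$z{\left(U \right)} = - 24 \sqrt{U}$
$z{\left(-1 \right)} \left(t{\left(3 \left(5 + \left(-1\right)^{2}\right) \right)} + 2\right) \left(-359\right) = - 24 \sqrt{-1} \left(1 + 2\right) \left(-359\right) = - 24 i 3 \left(-359\right) = - 72 i \left(-359\right) = 25848 i$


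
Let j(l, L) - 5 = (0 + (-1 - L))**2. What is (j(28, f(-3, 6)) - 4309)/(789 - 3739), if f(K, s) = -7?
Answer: 2134/1475 ≈ 1.4468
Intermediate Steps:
j(l, L) = 5 + (-1 - L)**2 (j(l, L) = 5 + (0 + (-1 - L))**2 = 5 + (-1 - L)**2)
(j(28, f(-3, 6)) - 4309)/(789 - 3739) = ((5 + (1 - 7)**2) - 4309)/(789 - 3739) = ((5 + (-6)**2) - 4309)/(-2950) = ((5 + 36) - 4309)*(-1/2950) = (41 - 4309)*(-1/2950) = -4268*(-1/2950) = 2134/1475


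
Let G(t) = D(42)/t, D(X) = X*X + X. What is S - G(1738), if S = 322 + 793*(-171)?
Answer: -117560092/869 ≈ -1.3528e+5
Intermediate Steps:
D(X) = X + X² (D(X) = X² + X = X + X²)
G(t) = 1806/t (G(t) = (42*(1 + 42))/t = (42*43)/t = 1806/t)
S = -135281 (S = 322 - 135603 = -135281)
S - G(1738) = -135281 - 1806/1738 = -135281 - 1*903/869 = -135281 - 903/869 = -117560092/869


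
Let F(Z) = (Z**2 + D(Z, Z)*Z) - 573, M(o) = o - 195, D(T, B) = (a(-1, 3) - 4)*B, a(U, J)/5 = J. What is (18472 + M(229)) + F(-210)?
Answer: 547133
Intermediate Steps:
a(U, J) = 5*J
D(T, B) = 11*B (D(T, B) = (5*3 - 4)*B = (15 - 4)*B = 11*B)
M(o) = -195 + o
F(Z) = -573 + 12*Z**2 (F(Z) = (Z**2 + (11*Z)*Z) - 573 = (Z**2 + 11*Z**2) - 573 = 12*Z**2 - 573 = -573 + 12*Z**2)
(18472 + M(229)) + F(-210) = (18472 + (-195 + 229)) + (-573 + 12*(-210)**2) = (18472 + 34) + (-573 + 12*44100) = 18506 + (-573 + 529200) = 18506 + 528627 = 547133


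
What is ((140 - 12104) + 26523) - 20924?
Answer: -6365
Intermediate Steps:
((140 - 12104) + 26523) - 20924 = (-11964 + 26523) - 20924 = 14559 - 20924 = -6365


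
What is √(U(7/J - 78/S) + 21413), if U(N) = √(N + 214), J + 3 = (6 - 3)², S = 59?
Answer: √(2683391508 + 354*√26798154)/354 ≈ 146.38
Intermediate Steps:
J = 6 (J = -3 + (6 - 3)² = -3 + 3² = -3 + 9 = 6)
U(N) = √(214 + N)
√(U(7/J - 78/S) + 21413) = √(√(214 + (7/6 - 78/59)) + 21413) = √(√(214 - 55/354) + 21413) = √(√(75701/354) + 21413) = √(√26798154/354 + 21413) = √(21413 + √26798154/354)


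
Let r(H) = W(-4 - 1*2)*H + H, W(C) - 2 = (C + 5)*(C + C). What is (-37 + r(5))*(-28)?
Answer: -1064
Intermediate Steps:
W(C) = 2 + 2*C*(5 + C) (W(C) = 2 + (C + 5)*(C + C) = 2 + (5 + C)*(2*C) = 2 + 2*C*(5 + C))
r(H) = 15*H (r(H) = (2 + 2*(-4 - 1*2)² + 10*(-4 - 1*2))*H + H = (2 + 2*(-4 - 2)² + 10*(-4 - 2))*H + H = (2 + 2*(-6)² + 10*(-6))*H + H = (2 + 2*36 - 60)*H + H = (2 + 72 - 60)*H + H = 14*H + H = 15*H)
(-37 + r(5))*(-28) = (-37 + 15*5)*(-28) = (-37 + 75)*(-28) = 38*(-28) = -1064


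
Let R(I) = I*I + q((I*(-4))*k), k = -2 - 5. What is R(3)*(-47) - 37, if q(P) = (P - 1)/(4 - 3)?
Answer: -4361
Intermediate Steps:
k = -7
q(P) = -1 + P (q(P) = (-1 + P)/1 = (-1 + P)*1 = -1 + P)
R(I) = -1 + I² + 28*I (R(I) = I*I + (-1 + (I*(-4))*(-7)) = I² + (-1 - 4*I*(-7)) = I² + (-1 + 28*I) = -1 + I² + 28*I)
R(3)*(-47) - 37 = (-1 + 3² + 28*3)*(-47) - 37 = (-1 + 9 + 84)*(-47) - 37 = 92*(-47) - 37 = -4324 - 37 = -4361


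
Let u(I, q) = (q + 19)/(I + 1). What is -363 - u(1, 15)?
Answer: -380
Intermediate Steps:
u(I, q) = (19 + q)/(1 + I)
-363 - u(1, 15) = -363 - (19 + 15)/(1 + 1) = -363 - 34/2 = -363 - 1*17 = -363 - 17 = -380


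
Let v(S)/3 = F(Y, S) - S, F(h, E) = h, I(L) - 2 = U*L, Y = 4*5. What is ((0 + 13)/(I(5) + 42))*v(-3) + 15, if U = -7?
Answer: 344/3 ≈ 114.67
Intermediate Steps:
Y = 20
I(L) = 2 - 7*L
v(S) = 60 - 3*S (v(S) = 3*(20 - S) = 60 - 3*S)
((0 + 13)/(I(5) + 42))*v(-3) + 15 = ((0 + 13)/((2 - 7*5) + 42))*(60 - 3*(-3)) + 15 = (13/((2 - 35) + 42))*(60 + 9) + 15 = (13/(-33 + 42))*69 + 15 = (13/9)*69 + 15 = 299/3 + 15 = 344/3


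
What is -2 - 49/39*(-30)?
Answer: 464/13 ≈ 35.692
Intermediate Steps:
-2 - 49/39*(-30) = -2 + 490/13 = 464/13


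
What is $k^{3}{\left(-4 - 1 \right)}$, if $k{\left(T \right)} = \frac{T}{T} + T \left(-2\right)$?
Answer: $1331$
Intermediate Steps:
$k{\left(T \right)} = 1 - 2 T$
$k^{3}{\left(-4 - 1 \right)} = \left(1 - 2 \left(-4 - 1\right)\right)^{3} = \left(1 - -10\right)^{3} = \left(1 + 10\right)^{3} = 11^{3} = 1331$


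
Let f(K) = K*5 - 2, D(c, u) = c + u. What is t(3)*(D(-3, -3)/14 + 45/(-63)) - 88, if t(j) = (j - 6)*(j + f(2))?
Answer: -352/7 ≈ -50.286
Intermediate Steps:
f(K) = -2 + 5*K (f(K) = 5*K - 2 = -2 + 5*K)
t(j) = (-6 + j)*(8 + j) (t(j) = (j - 6)*(j + (-2 + 5*2)) = (-6 + j)*(j + (-2 + 10)) = (-6 + j)*(j + 8) = (-6 + j)*(8 + j))
t(3)*(D(-3, -3)/14 + 45/(-63)) - 88 = (-48 + 3² + 2*3)*((-3 - 3)/14 + 45/(-63)) - 88 = (-48 + 9 + 6)*(-6*1/14 + 45*(-1/63)) - 88 = -33*(-3/7 - 5/7) - 88 = -33*(-8/7) - 88 = 264/7 - 88 = -352/7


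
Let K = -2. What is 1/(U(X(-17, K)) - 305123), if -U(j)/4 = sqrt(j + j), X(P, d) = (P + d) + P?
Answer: I/(-305123*I + 24*sqrt(2)) ≈ -3.2774e-6 + 3.6457e-10*I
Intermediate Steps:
X(P, d) = d + 2*P
U(j) = -4*sqrt(2)*sqrt(j) (U(j) = -4*sqrt(j + j) = -4*sqrt(2)*sqrt(j))
1/(U(X(-17, K)) - 305123) = 1/(-4*sqrt(2)*sqrt(-2 + 2*(-17)) - 305123) = 1/(-4*sqrt(2)*sqrt(-2 - 34) - 305123) = 1/(-4*sqrt(2)*sqrt(-36) - 305123) = 1/(-4*sqrt(2)*6*I - 305123) = 1/(-24*I*sqrt(2) - 305123) = 1/(-305123 - 24*I*sqrt(2))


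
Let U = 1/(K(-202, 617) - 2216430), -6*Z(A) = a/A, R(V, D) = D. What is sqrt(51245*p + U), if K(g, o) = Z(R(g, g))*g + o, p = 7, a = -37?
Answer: 11*sqrt(523999005396692189)/13294841 ≈ 598.93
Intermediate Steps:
Z(A) = 37/(6*A) (Z(A) = -(-37)/(6*A) = 37/(6*A))
K(g, o) = 37/6 + o (K(g, o) = (37/(6*g))*g + o = 37/6 + o)
U = -6/13294841 (U = 1/((37/6 + 617) - 2216430) = 1/(3739/6 - 2216430) = 1/(-13294841/6) = -6/13294841 ≈ -4.5130e-7)
sqrt(51245*p + U) = sqrt(51245*7 - 6/13294841) = sqrt(358715 - 6/13294841) = sqrt(4769058889309/13294841) = 11*sqrt(523999005396692189)/13294841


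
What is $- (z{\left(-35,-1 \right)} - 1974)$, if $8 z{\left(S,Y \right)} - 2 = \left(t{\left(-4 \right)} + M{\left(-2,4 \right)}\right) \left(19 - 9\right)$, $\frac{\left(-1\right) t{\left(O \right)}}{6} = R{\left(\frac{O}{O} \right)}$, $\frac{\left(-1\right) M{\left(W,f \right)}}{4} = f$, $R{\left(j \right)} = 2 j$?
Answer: $\frac{8035}{4} \approx 2008.8$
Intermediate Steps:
$M{\left(W,f \right)} = - 4 f$
$t{\left(O \right)} = -12$ ($t{\left(O \right)} = - 6 \cdot 2 \frac{O}{O} = - 6 \cdot 2 \cdot 1 = \left(-6\right) 2 = -12$)
$z{\left(S,Y \right)} = - \frac{139}{4}$ ($z{\left(S,Y \right)} = \frac{1}{4} + \frac{\left(-12 - 16\right) \left(19 - 9\right)}{8} = \frac{1}{4} + \frac{\left(-12 - 16\right) 10}{8} = \frac{1}{4} + \frac{\left(-28\right) 10}{8} = \frac{1}{4} + \frac{1}{8} \left(-280\right) = \frac{1}{4} - 35 = - \frac{139}{4}$)
$- (z{\left(-35,-1 \right)} - 1974) = - (- \frac{139}{4} - 1974) = \left(-1\right) \left(- \frac{8035}{4}\right) = \frac{8035}{4}$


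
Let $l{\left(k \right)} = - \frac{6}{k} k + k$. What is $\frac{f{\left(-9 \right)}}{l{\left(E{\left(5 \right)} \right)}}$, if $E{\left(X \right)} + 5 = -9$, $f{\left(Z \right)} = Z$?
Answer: $\frac{9}{20} \approx 0.45$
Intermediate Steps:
$E{\left(X \right)} = -14$ ($E{\left(X \right)} = -5 - 9 = -14$)
$l{\left(k \right)} = -6 + k$
$\frac{f{\left(-9 \right)}}{l{\left(E{\left(5 \right)} \right)}} = - \frac{9}{-6 - 14} = - \frac{9}{-20} = \left(-9\right) \left(- \frac{1}{20}\right) = \frac{9}{20}$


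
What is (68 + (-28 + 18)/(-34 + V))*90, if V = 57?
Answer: 139860/23 ≈ 6080.9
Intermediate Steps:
(68 + (-28 + 18)/(-34 + V))*90 = (68 + (-28 + 18)/(-34 + 57))*90 = (68 - 10/23)*90 = (1554/23)*90 = 139860/23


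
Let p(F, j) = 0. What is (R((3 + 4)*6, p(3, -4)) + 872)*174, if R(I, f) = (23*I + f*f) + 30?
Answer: 325032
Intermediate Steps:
R(I, f) = 30 + f**2 + 23*I (R(I, f) = (23*I + f**2) + 30 = (f**2 + 23*I) + 30 = 30 + f**2 + 23*I)
(R((3 + 4)*6, p(3, -4)) + 872)*174 = ((30 + 0**2 + 23*((3 + 4)*6)) + 872)*174 = ((30 + 0 + 23*(7*6)) + 872)*174 = ((30 + 0 + 23*42) + 872)*174 = ((30 + 0 + 966) + 872)*174 = (996 + 872)*174 = 1868*174 = 325032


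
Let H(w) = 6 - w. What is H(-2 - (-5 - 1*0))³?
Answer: 27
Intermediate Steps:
H(-2 - (-5 - 1*0))³ = (6 - (-2 - (-5 - 1*0)))³ = (6 - (-2 - (-5 + 0)))³ = (6 - (-2 - 1*(-5)))³ = (6 - (-2 + 5))³ = (6 - 1*3)³ = (6 - 3)³ = 3³ = 27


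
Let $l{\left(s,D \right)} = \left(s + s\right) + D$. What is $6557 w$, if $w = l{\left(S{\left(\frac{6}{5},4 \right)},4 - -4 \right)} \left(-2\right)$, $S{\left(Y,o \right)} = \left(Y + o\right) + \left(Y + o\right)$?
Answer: $- \frac{1888416}{5} \approx -3.7768 \cdot 10^{5}$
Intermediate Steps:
$S{\left(Y,o \right)} = 2 Y + 2 o$
$l{\left(s,D \right)} = D + 2 s$ ($l{\left(s,D \right)} = 2 s + D = D + 2 s$)
$w = - \frac{288}{5}$ ($w = \left(\left(4 - -4\right) + 2 \left(2 \cdot \frac{6}{5} + 2 \cdot 4\right)\right) \left(-2\right) = \left(\left(4 + 4\right) + 2 \left(2 \cdot 6 \cdot \frac{1}{5} + 8\right)\right) \left(-2\right) = \left(8 + 2 \left(2 \cdot \frac{6}{5} + 8\right)\right) \left(-2\right) = \left(8 + 2 \left(\frac{12}{5} + 8\right)\right) \left(-2\right) = \left(8 + 2 \cdot \frac{52}{5}\right) \left(-2\right) = \left(8 + \frac{104}{5}\right) \left(-2\right) = \frac{144}{5} \left(-2\right) = - \frac{288}{5} \approx -57.6$)
$6557 w = 6557 \left(- \frac{288}{5}\right) = - \frac{1888416}{5}$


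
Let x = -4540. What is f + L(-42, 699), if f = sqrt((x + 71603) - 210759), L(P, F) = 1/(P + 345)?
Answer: 1/303 + 4*I*sqrt(8981) ≈ 0.0033003 + 379.07*I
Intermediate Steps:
L(P, F) = 1/(345 + P)
f = 4*I*sqrt(8981) (f = sqrt((-4540 + 71603) - 210759) = sqrt(67063 - 210759) = sqrt(-143696) = 4*I*sqrt(8981) ≈ 379.07*I)
f + L(-42, 699) = 4*I*sqrt(8981) + 1/(345 - 42) = 4*I*sqrt(8981) + 1/303 = 1/303 + 4*I*sqrt(8981)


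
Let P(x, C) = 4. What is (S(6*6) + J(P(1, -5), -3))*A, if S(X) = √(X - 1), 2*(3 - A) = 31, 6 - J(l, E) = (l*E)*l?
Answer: -675 - 25*√35/2 ≈ -748.95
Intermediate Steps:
J(l, E) = 6 - E*l² (J(l, E) = 6 - l*E*l = 6 - E*l*l = 6 - E*l²)
A = -25/2 (A = 3 - ½*31 = 3 - 31/2 = -25/2 ≈ -12.500)
S(X) = √(-1 + X)
(S(6*6) + J(P(1, -5), -3))*A = (√(-1 + 6*6) + (6 - 1*(-3)*4²))*(-25/2) = (√(-1 + 36) + (6 - 1*(-3)*16))*(-25/2) = (√35 + (6 + 48))*(-25/2) = (√35 + 54)*(-25/2) = (54 + √35)*(-25/2) = -675 - 25*√35/2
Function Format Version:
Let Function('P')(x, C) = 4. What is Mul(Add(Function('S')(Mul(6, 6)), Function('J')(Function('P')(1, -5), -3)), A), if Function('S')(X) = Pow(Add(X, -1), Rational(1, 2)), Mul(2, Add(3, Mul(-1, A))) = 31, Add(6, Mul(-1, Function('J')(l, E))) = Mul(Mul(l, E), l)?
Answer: Add(-675, Mul(Rational(-25, 2), Pow(35, Rational(1, 2)))) ≈ -748.95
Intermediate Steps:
Function('J')(l, E) = Add(6, Mul(-1, E, Pow(l, 2))) (Function('J')(l, E) = Add(6, Mul(-1, Mul(Mul(l, E), l))) = Add(6, Mul(-1, Mul(Mul(E, l), l))) = Add(6, Mul(-1, Mul(E, Pow(l, 2)))) = Add(6, Mul(-1, E, Pow(l, 2))))
A = Rational(-25, 2) (A = Add(3, Mul(Rational(-1, 2), 31)) = Add(3, Rational(-31, 2)) = Rational(-25, 2) ≈ -12.500)
Function('S')(X) = Pow(Add(-1, X), Rational(1, 2))
Mul(Add(Function('S')(Mul(6, 6)), Function('J')(Function('P')(1, -5), -3)), A) = Mul(Add(Pow(Add(-1, Mul(6, 6)), Rational(1, 2)), Add(6, Mul(-1, -3, Pow(4, 2)))), Rational(-25, 2)) = Mul(Add(Pow(Add(-1, 36), Rational(1, 2)), Add(6, Mul(-1, -3, 16))), Rational(-25, 2)) = Mul(Add(Pow(35, Rational(1, 2)), Add(6, 48)), Rational(-25, 2)) = Mul(Add(Pow(35, Rational(1, 2)), 54), Rational(-25, 2)) = Mul(Add(54, Pow(35, Rational(1, 2))), Rational(-25, 2)) = Add(-675, Mul(Rational(-25, 2), Pow(35, Rational(1, 2))))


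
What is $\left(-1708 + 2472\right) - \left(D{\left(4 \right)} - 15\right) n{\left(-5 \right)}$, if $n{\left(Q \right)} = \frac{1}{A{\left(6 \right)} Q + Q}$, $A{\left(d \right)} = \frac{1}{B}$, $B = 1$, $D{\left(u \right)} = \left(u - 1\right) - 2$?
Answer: $\frac{3813}{5} \approx 762.6$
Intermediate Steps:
$D{\left(u \right)} = -3 + u$ ($D{\left(u \right)} = \left(-1 + u\right) - 2 = -3 + u$)
$A{\left(d \right)} = 1$ ($A{\left(d \right)} = 1^{-1} = 1$)
$n{\left(Q \right)} = \frac{1}{2 Q}$ ($n{\left(Q \right)} = \frac{1}{1 Q + Q} = \frac{1}{Q + Q} = \frac{1}{2 Q}$)
$\left(-1708 + 2472\right) - \left(D{\left(4 \right)} - 15\right) n{\left(-5 \right)} = \left(-1708 + 2472\right) - \left(\left(-3 + 4\right) - 15\right) \frac{1}{2 \left(-5\right)} = 764 - \left(1 - 15\right) \frac{1}{2} \left(- \frac{1}{5}\right) = 764 - \left(-14\right) \left(- \frac{1}{10}\right) = 764 - \frac{7}{5} = \frac{3813}{5}$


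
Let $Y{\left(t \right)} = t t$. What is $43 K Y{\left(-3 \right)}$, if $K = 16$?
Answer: $6192$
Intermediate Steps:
$Y{\left(t \right)} = t^{2}$
$43 K Y{\left(-3 \right)} = 43 \cdot 16 \left(-3\right)^{2} = 688 \cdot 9 = 6192$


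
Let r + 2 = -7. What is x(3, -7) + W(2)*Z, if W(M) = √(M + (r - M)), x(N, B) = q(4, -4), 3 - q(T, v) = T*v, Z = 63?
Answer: 19 + 189*I ≈ 19.0 + 189.0*I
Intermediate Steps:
r = -9 (r = -2 - 7 = -9)
q(T, v) = 3 - T*v
x(N, B) = 19 (x(N, B) = 3 - 1*4*(-4) = 3 + 16 = 19)
W(M) = 3*I (W(M) = √(M + (-9 - M)) = √(-9) = 3*I)
x(3, -7) + W(2)*Z = 19 + (3*I)*63 = 19 + 189*I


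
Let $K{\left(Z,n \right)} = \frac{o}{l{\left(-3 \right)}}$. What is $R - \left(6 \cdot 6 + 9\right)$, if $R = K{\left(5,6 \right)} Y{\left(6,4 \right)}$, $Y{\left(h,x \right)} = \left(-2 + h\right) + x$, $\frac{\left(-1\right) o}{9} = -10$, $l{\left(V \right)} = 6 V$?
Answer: $-85$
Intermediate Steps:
$o = 90$ ($o = \left(-9\right) \left(-10\right) = 90$)
$Y{\left(h,x \right)} = -2 + h + x$
$K{\left(Z,n \right)} = -5$ ($K{\left(Z,n \right)} = \frac{90}{6 \left(-3\right)} = \frac{90}{-18} = 90 \left(- \frac{1}{18}\right) = -5$)
$R = -40$ ($R = - 5 \left(-2 + 6 + 4\right) = \left(-5\right) 8 = -40$)
$R - \left(6 \cdot 6 + 9\right) = -40 - \left(6 \cdot 6 + 9\right) = -40 - \left(36 + 9\right) = -40 - 45 = -85$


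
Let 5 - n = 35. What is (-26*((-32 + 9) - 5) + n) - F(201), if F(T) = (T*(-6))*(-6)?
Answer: -6538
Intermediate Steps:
n = -30 (n = 5 - 1*35 = 5 - 35 = -30)
F(T) = 36*T (F(T) = -6*T*(-6) = 36*T)
(-26*((-32 + 9) - 5) + n) - F(201) = (-26*((-32 + 9) - 5) - 30) - 36*201 = (-26*(-23 - 5) - 30) - 1*7236 = (-26*(-28) - 30) - 7236 = (728 - 30) - 7236 = 698 - 7236 = -6538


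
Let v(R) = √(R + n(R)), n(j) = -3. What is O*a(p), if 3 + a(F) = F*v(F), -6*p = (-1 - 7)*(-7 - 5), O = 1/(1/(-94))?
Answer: 282 + 1504*I*√19 ≈ 282.0 + 6555.8*I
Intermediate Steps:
O = -94 (O = 1/(-1/94) = -94)
p = -16 (p = -(-1 - 7)*(-7 - 5)/6 = -(-4)*(-12)/3 = -⅙*96 = -16)
v(R) = √(-3 + R) (v(R) = √(R - 3) = √(-3 + R))
a(F) = -3 + F*√(-3 + F)
O*a(p) = -94*(-3 - 16*√(-3 - 16)) = -94*(-3 - 16*I*√19) = 282 + 1504*I*√19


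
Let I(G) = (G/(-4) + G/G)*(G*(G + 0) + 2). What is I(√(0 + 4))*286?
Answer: 858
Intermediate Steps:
I(G) = (1 - G/4)*(2 + G²) (I(G) = (G*(-¼) + 1)*(G*G + 2) = (-G/4 + 1)*(G² + 2) = (1 - G/4)*(2 + G²))
I(√(0 + 4))*286 = (2 + (√(0 + 4))² - √(0 + 4)/2 - (0 + 4)^(3/2)/4)*286 = (2 + (√4)² - √4/2 - (√4)³/4)*286 = (2 + 2² - ½*2 - ¼*2³)*286 = (2 + 4 - 1 - ¼*8)*286 = (2 + 4 - 1 - 2)*286 = 3*286 = 858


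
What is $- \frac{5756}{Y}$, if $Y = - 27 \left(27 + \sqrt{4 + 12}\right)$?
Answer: $\frac{5756}{837} \approx 6.8769$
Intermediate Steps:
$Y = -837$ ($Y = - 27 \left(27 + \sqrt{16}\right) = - 27 \left(27 + 4\right) = \left(-27\right) 31 = -837$)
$- \frac{5756}{Y} = - \frac{5756}{-837} = \left(-5756\right) \left(- \frac{1}{837}\right) = \frac{5756}{837}$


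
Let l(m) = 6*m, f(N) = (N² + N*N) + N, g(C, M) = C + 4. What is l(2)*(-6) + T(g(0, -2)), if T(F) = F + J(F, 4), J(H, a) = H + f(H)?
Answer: -28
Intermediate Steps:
g(C, M) = 4 + C
f(N) = N + 2*N² (f(N) = (N² + N²) + N = 2*N² + N = N + 2*N²)
J(H, a) = H + H*(1 + 2*H)
T(F) = F + 2*F*(1 + F)
l(2)*(-6) + T(g(0, -2)) = (6*2)*(-6) + (4 + 0)*(3 + 2*(4 + 0)) = 12*(-6) + 4*(3 + 2*4) = -72 + 4*(3 + 8) = -72 + 4*11 = -72 + 44 = -28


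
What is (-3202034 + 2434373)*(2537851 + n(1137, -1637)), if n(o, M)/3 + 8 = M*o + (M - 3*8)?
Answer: 2342105307543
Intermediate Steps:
n(o, M) = -96 + 3*M + 3*M*o (n(o, M) = -24 + 3*(M*o + (M - 3*8)) = -24 + 3*(M*o + (M - 24)) = -24 + 3*(M*o + (-24 + M)) = -24 + 3*(-24 + M + M*o) = -24 + (-72 + 3*M + 3*M*o) = -96 + 3*M + 3*M*o)
(-3202034 + 2434373)*(2537851 + n(1137, -1637)) = (-3202034 + 2434373)*(2537851 + (-96 + 3*(-1637) + 3*(-1637)*1137)) = -767661*(2537851 + (-96 - 4911 - 5583807)) = -767661*(2537851 - 5588814) = -767661*(-3050963) = 2342105307543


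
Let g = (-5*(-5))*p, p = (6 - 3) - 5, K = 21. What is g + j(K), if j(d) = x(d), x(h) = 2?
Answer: -48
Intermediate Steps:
p = -2 (p = 3 - 5 = -2)
j(d) = 2
g = -50 (g = -5*(-5)*(-2) = 25*(-2) = -50)
g + j(K) = -50 + 2 = -48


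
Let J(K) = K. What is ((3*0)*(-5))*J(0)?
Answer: 0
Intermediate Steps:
((3*0)*(-5))*J(0) = ((3*0)*(-5))*0 = (0*(-5))*0 = 0*0 = 0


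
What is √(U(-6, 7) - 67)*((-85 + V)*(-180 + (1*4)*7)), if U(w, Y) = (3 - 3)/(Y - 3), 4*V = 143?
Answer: 7486*I*√67 ≈ 61276.0*I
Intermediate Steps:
V = 143/4 (V = (¼)*143 = 143/4 ≈ 35.750)
U(w, Y) = 0 (U(w, Y) = 0/(-3 + Y) = 0)
√(U(-6, 7) - 67)*((-85 + V)*(-180 + (1*4)*7)) = √(0 - 67)*((-85 + 143/4)*(-180 + (1*4)*7)) = √(-67)*(-197*(-180 + 4*7)/4) = (I*√67)*(-197*(-180 + 28)/4) = (I*√67)*(-197/4*(-152)) = (I*√67)*7486 = 7486*I*√67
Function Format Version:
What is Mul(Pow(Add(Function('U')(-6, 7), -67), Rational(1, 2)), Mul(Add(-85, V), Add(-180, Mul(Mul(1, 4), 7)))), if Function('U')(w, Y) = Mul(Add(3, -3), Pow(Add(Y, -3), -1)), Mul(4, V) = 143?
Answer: Mul(7486, I, Pow(67, Rational(1, 2))) ≈ Mul(61276., I)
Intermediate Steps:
V = Rational(143, 4) (V = Mul(Rational(1, 4), 143) = Rational(143, 4) ≈ 35.750)
Function('U')(w, Y) = 0 (Function('U')(w, Y) = Mul(0, Pow(Add(-3, Y), -1)) = 0)
Mul(Pow(Add(Function('U')(-6, 7), -67), Rational(1, 2)), Mul(Add(-85, V), Add(-180, Mul(Mul(1, 4), 7)))) = Mul(Pow(Add(0, -67), Rational(1, 2)), Mul(Add(-85, Rational(143, 4)), Add(-180, Mul(Mul(1, 4), 7)))) = Mul(Pow(-67, Rational(1, 2)), Mul(Rational(-197, 4), Add(-180, Mul(4, 7)))) = Mul(Mul(I, Pow(67, Rational(1, 2))), Mul(Rational(-197, 4), Add(-180, 28))) = Mul(Mul(I, Pow(67, Rational(1, 2))), Mul(Rational(-197, 4), -152)) = Mul(Mul(I, Pow(67, Rational(1, 2))), 7486) = Mul(7486, I, Pow(67, Rational(1, 2)))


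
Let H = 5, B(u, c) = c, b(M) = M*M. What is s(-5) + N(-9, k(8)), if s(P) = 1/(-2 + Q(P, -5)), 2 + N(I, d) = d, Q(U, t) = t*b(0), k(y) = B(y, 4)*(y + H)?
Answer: 99/2 ≈ 49.500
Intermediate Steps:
b(M) = M²
k(y) = 20 + 4*y (k(y) = 4*(y + 5) = 4*(5 + y) = 20 + 4*y)
Q(U, t) = 0 (Q(U, t) = t*0² = t*0 = 0)
N(I, d) = -2 + d
s(P) = -½ (s(P) = 1/(-2 + 0) = 1/(-2) = -½)
s(-5) + N(-9, k(8)) = -½ + (-2 + (20 + 4*8)) = -½ + (-2 + (20 + 32)) = -½ + (-2 + 52) = -½ + 50 = 99/2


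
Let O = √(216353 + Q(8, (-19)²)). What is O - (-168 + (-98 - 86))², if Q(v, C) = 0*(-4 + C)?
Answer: -123904 + √216353 ≈ -1.2344e+5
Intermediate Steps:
Q(v, C) = 0
O = √216353 (O = √(216353 + 0) = √216353 ≈ 465.14)
O - (-168 + (-98 - 86))² = √216353 - (-168 + (-98 - 86))² = √216353 - (-168 - 184)² = √216353 - 1*(-352)² = √216353 - 1*123904 = √216353 - 123904 = -123904 + √216353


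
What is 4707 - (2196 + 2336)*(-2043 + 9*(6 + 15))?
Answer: 8407035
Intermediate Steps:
4707 - (2196 + 2336)*(-2043 + 9*(6 + 15)) = 4707 - 4532*(-2043 + 9*21) = 4707 - 4532*(-2043 + 189) = 4707 - 4532*(-1854) = 4707 - 1*(-8402328) = 4707 + 8402328 = 8407035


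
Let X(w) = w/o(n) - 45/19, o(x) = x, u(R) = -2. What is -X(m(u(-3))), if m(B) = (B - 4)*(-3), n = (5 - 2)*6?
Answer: 26/19 ≈ 1.3684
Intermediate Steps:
n = 18 (n = 3*6 = 18)
m(B) = 12 - 3*B (m(B) = (-4 + B)*(-3) = 12 - 3*B)
X(w) = -45/19 + w/18 (X(w) = w/18 - 45/19 = -45/19 + w/18)
-X(m(u(-3))) = -(-45/19 + (12 - 3*(-2))/18) = -(-45/19 + (12 + 6)/18) = -(-45/19 + (1/18)*18) = -(-45/19 + 1) = -1*(-26/19) = 26/19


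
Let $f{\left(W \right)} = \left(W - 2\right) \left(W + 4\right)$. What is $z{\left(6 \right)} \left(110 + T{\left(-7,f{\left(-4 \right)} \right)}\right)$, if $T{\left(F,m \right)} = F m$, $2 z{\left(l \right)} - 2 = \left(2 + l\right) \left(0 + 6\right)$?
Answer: $2750$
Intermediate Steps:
$f{\left(W \right)} = \left(-2 + W\right) \left(4 + W\right)$
$z{\left(l \right)} = 7 + 3 l$ ($z{\left(l \right)} = 1 + \frac{\left(2 + l\right) \left(0 + 6\right)}{2} = 1 + \frac{\left(2 + l\right) 6}{2} = 1 + \frac{12 + 6 l}{2} = 1 + \left(6 + 3 l\right) = 7 + 3 l$)
$z{\left(6 \right)} \left(110 + T{\left(-7,f{\left(-4 \right)} \right)}\right) = \left(7 + 3 \cdot 6\right) \left(110 - 7 \left(-8 + \left(-4\right)^{2} + 2 \left(-4\right)\right)\right) = \left(7 + 18\right) \left(110 - 7 \left(-8 + 16 - 8\right)\right) = 25 \left(110 - 0\right) = 25 \left(110 + 0\right) = 25 \cdot 110 = 2750$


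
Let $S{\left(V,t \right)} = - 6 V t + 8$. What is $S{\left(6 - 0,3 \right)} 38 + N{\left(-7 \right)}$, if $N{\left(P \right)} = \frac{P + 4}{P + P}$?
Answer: $- \frac{53197}{14} \approx -3799.8$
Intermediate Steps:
$N{\left(P \right)} = \frac{4 + P}{2 P}$
$S{\left(V,t \right)} = 8 - 6 V t$ ($S{\left(V,t \right)} = - 6 V t + 8 = 8 - 6 V t$)
$S{\left(6 - 0,3 \right)} 38 + N{\left(-7 \right)} = \left(8 - 6 \left(6 - 0\right) 3\right) 38 + \frac{4 - 7}{2 \left(-7\right)} = \left(8 - 6 \left(6 + 0\right) 3\right) 38 + \frac{1}{2} \left(- \frac{1}{7}\right) \left(-3\right) = \left(8 - 36 \cdot 3\right) 38 + \frac{3}{14} = \left(8 - 108\right) 38 + \frac{3}{14} = \left(-100\right) 38 + \frac{3}{14} = -3800 + \frac{3}{14} = - \frac{53197}{14}$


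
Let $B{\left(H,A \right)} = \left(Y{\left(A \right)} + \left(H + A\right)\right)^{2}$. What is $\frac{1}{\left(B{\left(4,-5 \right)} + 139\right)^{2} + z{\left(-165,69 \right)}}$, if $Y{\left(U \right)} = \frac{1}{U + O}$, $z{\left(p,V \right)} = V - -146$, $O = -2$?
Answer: $\frac{2401}{47781840} \approx 5.0249 \cdot 10^{-5}$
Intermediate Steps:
$z{\left(p,V \right)} = 146 + V$ ($z{\left(p,V \right)} = V + 146 = 146 + V$)
$Y{\left(U \right)} = \frac{1}{-2 + U}$ ($Y{\left(U \right)} = \frac{1}{U - 2} = \frac{1}{-2 + U}$)
$B{\left(H,A \right)} = \left(A + H + \frac{1}{-2 + A}\right)^{2}$ ($B{\left(H,A \right)} = \left(\frac{1}{-2 + A} + \left(H + A\right)\right)^{2} = \left(\frac{1}{-2 + A} + \left(A + H\right)\right)^{2} = \left(A + H + \frac{1}{-2 + A}\right)^{2}$)
$\frac{1}{\left(B{\left(4,-5 \right)} + 139\right)^{2} + z{\left(-165,69 \right)}} = \frac{1}{\left(\frac{\left(1 + \left(-2 - 5\right) \left(-5 + 4\right)\right)^{2}}{\left(-2 - 5\right)^{2}} + 139\right)^{2} + \left(146 + 69\right)} = \frac{1}{\left(\frac{\left(1 - -7\right)^{2}}{49} + 139\right)^{2} + 215} = \frac{1}{\left(\left(1 + 7\right)^{2} \cdot \frac{1}{49} + 139\right)^{2} + 215} = \frac{1}{\left(8^{2} \cdot \frac{1}{49} + 139\right)^{2} + 215} = \frac{1}{\left(64 \cdot \frac{1}{49} + 139\right)^{2} + 215} = \frac{1}{\left(\frac{64}{49} + 139\right)^{2} + 215} = \frac{1}{\left(\frac{6875}{49}\right)^{2} + 215} = \frac{1}{\frac{47265625}{2401} + 215} = \frac{1}{\frac{47781840}{2401}} = \frac{2401}{47781840}$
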